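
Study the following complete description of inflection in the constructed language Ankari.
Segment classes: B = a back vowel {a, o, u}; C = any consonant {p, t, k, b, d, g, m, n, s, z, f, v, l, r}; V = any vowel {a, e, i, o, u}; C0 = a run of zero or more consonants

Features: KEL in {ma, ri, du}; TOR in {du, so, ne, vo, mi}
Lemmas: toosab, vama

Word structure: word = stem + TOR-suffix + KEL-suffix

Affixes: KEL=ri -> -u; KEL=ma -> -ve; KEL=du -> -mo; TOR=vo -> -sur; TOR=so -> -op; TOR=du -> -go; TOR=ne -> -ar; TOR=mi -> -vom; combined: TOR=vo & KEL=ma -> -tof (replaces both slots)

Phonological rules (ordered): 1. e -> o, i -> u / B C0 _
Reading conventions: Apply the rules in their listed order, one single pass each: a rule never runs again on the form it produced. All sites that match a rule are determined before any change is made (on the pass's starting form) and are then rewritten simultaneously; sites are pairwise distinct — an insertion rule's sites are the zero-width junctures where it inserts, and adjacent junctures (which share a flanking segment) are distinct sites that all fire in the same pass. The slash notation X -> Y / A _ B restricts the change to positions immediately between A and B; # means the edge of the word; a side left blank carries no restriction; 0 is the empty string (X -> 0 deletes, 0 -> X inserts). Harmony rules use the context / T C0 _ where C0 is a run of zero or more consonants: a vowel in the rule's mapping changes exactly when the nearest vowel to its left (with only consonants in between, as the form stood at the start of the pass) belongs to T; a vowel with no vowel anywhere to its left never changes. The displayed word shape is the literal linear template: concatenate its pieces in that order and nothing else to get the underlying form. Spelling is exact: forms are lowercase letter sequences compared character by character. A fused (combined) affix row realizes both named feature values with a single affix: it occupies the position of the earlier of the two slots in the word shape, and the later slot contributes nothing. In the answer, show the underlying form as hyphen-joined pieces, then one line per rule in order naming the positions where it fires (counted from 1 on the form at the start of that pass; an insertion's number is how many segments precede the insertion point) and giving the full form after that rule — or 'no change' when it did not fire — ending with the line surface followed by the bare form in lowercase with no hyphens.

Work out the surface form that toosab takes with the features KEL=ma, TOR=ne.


underlying: toosab-ar-ve
1. e -> o, i -> u / B C0 _: fires at position(s) 10: toosabarvo
surface: toosabarvo


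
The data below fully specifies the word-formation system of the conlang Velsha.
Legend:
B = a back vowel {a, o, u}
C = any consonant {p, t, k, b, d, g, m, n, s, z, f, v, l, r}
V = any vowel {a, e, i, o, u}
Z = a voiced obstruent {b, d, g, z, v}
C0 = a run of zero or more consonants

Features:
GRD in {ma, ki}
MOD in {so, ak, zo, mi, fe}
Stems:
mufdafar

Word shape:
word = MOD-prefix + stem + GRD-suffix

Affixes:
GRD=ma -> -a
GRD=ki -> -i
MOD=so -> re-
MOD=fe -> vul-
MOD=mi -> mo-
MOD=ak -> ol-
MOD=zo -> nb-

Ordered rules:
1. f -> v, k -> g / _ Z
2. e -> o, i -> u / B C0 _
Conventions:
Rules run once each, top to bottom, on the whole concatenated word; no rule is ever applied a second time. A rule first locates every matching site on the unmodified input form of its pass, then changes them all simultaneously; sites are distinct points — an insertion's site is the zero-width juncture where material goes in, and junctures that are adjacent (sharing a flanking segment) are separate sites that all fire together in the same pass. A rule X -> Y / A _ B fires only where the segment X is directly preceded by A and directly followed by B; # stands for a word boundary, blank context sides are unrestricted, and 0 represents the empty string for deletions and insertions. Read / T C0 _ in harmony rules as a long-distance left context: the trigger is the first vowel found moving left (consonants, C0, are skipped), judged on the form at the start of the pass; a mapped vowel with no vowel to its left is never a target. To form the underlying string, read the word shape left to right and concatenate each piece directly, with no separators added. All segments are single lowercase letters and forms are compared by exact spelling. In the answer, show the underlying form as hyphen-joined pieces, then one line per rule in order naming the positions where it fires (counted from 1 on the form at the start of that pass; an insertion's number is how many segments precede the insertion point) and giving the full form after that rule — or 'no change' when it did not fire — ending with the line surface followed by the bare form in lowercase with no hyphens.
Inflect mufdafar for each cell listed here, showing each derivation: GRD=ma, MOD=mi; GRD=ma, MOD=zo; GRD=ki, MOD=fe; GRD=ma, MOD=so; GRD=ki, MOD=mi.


cell GRD=ma, MOD=mi:
underlying: mo-mufdafar-a
1. f -> v, k -> g / _ Z: fires at position(s) 5: momuvdafara
2. e -> o, i -> u / B C0 _: no change
surface: momuvdafara

cell GRD=ma, MOD=zo:
underlying: nb-mufdafar-a
1. f -> v, k -> g / _ Z: fires at position(s) 5: nbmuvdafara
2. e -> o, i -> u / B C0 _: no change
surface: nbmuvdafara

cell GRD=ki, MOD=fe:
underlying: vul-mufdafar-i
1. f -> v, k -> g / _ Z: fires at position(s) 6: vulmuvdafari
2. e -> o, i -> u / B C0 _: fires at position(s) 12: vulmuvdafaru
surface: vulmuvdafaru

cell GRD=ma, MOD=so:
underlying: re-mufdafar-a
1. f -> v, k -> g / _ Z: fires at position(s) 5: remuvdafara
2. e -> o, i -> u / B C0 _: no change
surface: remuvdafara

cell GRD=ki, MOD=mi:
underlying: mo-mufdafar-i
1. f -> v, k -> g / _ Z: fires at position(s) 5: momuvdafari
2. e -> o, i -> u / B C0 _: fires at position(s) 11: momuvdafaru
surface: momuvdafaru


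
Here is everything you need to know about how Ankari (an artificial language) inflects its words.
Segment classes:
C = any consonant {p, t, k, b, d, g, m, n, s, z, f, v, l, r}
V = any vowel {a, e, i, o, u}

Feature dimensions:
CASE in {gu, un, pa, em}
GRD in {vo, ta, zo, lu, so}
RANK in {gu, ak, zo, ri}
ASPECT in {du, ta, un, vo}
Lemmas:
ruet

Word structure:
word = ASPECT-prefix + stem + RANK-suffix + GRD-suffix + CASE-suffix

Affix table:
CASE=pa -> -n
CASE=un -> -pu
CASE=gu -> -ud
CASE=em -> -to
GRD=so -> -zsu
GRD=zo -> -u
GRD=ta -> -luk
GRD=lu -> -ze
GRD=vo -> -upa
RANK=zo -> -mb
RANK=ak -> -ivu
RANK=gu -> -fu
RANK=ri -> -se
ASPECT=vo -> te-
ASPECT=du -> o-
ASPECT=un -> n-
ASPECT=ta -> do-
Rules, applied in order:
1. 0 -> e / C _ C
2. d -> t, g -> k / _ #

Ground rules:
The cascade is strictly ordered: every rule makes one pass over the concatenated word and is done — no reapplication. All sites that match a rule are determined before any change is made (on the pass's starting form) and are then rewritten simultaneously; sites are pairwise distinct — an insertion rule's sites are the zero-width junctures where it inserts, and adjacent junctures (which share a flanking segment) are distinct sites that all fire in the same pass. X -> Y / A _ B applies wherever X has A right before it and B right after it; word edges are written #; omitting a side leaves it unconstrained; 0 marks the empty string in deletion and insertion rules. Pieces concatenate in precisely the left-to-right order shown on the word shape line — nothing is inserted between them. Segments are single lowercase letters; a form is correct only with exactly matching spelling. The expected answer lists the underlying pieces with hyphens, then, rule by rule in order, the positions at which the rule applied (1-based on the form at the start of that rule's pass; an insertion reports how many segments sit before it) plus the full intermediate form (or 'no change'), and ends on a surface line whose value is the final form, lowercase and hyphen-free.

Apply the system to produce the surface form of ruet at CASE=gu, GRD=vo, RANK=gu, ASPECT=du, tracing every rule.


underlying: o-ruet-fu-upa-ud
1. 0 -> e / C _ C: inserts after position(s) 5: oruetefuupaud
2. d -> t, g -> k / _ #: fires at position(s) 13: oruetefuupaut
surface: oruetefuupaut


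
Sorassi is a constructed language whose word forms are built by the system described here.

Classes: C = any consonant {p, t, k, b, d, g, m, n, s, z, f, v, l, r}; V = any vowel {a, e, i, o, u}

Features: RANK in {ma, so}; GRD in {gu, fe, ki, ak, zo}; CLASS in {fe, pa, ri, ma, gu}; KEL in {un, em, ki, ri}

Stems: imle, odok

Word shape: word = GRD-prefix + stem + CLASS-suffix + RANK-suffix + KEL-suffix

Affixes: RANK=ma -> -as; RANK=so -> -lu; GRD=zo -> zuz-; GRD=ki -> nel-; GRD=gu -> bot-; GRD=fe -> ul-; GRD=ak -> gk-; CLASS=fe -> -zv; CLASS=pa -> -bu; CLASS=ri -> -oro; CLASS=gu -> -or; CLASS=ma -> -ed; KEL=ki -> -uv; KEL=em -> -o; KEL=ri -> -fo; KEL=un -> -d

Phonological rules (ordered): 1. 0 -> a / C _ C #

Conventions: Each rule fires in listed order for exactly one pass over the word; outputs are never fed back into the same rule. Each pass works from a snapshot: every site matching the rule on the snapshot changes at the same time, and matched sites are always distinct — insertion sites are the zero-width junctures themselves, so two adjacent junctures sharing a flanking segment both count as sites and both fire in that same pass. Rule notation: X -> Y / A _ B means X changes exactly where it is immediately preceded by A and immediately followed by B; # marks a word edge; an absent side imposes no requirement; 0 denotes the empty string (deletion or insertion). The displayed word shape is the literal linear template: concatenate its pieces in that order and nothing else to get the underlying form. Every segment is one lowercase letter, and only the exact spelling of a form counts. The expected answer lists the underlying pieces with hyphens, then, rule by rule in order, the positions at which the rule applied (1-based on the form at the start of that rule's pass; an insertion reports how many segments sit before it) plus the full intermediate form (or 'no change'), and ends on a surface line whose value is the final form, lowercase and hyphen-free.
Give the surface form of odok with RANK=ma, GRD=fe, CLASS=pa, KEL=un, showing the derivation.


underlying: ul-odok-bu-as-d
1. 0 -> a / C _ C #: inserts after position(s) 10: ulodokbuasad
surface: ulodokbuasad


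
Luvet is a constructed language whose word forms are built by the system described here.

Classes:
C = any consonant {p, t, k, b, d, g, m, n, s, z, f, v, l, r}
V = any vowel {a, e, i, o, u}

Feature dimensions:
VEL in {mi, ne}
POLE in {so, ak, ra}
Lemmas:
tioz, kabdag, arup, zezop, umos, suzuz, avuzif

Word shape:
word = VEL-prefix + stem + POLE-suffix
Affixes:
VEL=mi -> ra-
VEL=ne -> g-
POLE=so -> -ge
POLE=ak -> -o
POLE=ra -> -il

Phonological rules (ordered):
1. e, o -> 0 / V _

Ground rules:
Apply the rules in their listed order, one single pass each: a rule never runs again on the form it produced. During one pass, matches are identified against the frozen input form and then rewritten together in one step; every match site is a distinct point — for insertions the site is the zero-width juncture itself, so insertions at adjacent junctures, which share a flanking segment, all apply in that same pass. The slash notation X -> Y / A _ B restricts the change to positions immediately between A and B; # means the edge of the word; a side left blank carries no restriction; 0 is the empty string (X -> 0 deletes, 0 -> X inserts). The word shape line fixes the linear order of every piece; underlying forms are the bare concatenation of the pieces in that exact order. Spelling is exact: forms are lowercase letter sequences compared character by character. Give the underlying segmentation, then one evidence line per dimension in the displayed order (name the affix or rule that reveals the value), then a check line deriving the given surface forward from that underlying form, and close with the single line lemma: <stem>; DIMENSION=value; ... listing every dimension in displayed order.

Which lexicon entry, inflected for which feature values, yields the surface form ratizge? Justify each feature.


underlying: ra-tioz-ge
VEL=mi - signalled by the affix ra-
POLE=so - signalled by the affix -ge
check: ratiozge -> ratizge
lemma: tioz; VEL=mi; POLE=so


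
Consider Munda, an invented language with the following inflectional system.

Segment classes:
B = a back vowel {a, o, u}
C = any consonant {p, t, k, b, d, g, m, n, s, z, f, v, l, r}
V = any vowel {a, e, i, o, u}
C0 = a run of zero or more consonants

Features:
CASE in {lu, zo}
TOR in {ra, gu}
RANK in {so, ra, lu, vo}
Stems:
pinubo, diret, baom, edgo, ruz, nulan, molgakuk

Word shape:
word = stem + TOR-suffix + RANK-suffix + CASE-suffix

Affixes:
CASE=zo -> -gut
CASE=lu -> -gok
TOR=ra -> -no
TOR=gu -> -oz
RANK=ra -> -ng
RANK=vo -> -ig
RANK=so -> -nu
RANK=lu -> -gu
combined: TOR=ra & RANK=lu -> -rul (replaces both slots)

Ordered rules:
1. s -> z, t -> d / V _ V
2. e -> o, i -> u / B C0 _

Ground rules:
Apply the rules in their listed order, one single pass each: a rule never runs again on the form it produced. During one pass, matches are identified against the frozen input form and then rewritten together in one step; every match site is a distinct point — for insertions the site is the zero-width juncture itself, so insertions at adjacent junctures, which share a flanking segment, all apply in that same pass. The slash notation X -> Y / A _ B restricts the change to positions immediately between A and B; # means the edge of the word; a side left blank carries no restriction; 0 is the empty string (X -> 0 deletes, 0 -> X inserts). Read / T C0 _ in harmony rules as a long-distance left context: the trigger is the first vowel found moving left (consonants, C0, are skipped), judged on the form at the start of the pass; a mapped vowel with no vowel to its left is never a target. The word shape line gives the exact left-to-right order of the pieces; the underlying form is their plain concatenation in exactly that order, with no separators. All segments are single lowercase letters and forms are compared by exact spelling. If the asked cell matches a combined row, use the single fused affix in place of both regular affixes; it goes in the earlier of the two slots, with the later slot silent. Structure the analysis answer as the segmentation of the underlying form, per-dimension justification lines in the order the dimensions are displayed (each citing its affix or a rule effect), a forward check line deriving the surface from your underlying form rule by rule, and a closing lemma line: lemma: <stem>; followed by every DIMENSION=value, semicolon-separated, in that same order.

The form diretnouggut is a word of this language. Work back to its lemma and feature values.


underlying: diret-no-ig-gut
CASE=zo - signalled by the affix -gut
TOR=ra - signalled by the affix -no
RANK=vo - signalled by the affix -ig
check: diretnoiggut -> diretnoiggut -> diretnouggut
lemma: diret; CASE=zo; TOR=ra; RANK=vo


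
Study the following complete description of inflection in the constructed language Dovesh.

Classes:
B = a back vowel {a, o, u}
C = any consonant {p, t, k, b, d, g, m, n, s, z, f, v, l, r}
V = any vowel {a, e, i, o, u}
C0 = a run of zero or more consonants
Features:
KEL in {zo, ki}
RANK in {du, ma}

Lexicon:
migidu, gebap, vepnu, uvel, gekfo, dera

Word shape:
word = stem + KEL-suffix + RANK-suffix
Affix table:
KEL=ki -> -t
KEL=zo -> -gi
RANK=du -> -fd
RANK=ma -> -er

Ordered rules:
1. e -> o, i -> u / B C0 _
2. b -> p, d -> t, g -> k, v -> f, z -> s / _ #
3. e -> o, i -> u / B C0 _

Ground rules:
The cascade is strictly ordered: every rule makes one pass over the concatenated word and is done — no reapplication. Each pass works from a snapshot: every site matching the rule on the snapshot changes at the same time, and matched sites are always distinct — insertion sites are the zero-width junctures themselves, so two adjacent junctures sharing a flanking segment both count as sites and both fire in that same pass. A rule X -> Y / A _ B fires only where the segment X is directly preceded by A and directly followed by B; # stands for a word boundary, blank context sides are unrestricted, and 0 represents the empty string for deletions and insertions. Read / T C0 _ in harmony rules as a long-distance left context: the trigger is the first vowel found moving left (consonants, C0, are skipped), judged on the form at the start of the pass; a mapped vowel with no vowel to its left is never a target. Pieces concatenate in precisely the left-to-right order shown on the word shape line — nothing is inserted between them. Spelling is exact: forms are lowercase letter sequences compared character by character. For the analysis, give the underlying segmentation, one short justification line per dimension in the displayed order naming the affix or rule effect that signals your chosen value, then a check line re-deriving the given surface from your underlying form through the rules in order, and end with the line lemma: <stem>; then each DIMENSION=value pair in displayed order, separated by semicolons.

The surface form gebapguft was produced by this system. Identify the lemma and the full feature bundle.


underlying: gebap-gi-fd
KEL=zo - signalled by the affix -gi
RANK=du - signalled by the affix -fd
check: gebapgifd -> gebapgufd -> gebapguft -> gebapguft
lemma: gebap; KEL=zo; RANK=du


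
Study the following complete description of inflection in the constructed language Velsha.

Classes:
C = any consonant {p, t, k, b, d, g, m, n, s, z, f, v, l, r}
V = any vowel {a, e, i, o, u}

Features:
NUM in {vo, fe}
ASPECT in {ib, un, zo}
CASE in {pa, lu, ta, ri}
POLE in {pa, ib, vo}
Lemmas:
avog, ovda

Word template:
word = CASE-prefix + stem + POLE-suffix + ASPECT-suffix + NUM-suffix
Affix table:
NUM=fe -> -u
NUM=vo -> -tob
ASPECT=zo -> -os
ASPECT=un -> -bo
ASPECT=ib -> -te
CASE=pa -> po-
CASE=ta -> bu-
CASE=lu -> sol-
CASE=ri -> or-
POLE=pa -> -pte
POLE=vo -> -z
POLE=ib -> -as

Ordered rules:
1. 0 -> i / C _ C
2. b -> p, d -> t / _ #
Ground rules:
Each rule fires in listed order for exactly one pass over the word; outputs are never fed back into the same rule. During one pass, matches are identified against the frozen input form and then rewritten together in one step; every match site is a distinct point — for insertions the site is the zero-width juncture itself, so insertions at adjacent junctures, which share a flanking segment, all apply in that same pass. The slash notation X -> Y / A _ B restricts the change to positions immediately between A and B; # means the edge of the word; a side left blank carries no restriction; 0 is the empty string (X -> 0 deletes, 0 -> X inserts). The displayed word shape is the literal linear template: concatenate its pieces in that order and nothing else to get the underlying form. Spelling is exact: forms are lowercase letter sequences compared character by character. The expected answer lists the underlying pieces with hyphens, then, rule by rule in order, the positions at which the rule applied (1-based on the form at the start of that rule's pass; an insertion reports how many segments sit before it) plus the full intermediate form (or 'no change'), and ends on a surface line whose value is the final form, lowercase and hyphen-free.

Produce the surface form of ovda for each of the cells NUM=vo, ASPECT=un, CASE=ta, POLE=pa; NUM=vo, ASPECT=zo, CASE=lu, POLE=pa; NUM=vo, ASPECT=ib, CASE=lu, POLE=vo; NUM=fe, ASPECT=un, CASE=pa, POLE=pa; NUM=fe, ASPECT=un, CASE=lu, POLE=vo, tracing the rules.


cell NUM=vo, ASPECT=un, CASE=ta, POLE=pa:
underlying: bu-ovda-pte-bo-tob
1. 0 -> i / C _ C: inserts after position(s) 4, 7: buovidapitebotob
2. b -> p, d -> t / _ #: fires at position(s) 16: buovidapitebotop
surface: buovidapitebotop

cell NUM=vo, ASPECT=zo, CASE=lu, POLE=pa:
underlying: sol-ovda-pte-os-tob
1. 0 -> i / C _ C: inserts after position(s) 5, 8, 12: solovidapiteositob
2. b -> p, d -> t / _ #: fires at position(s) 18: solovidapiteositop
surface: solovidapiteositop

cell NUM=vo, ASPECT=ib, CASE=lu, POLE=vo:
underlying: sol-ovda-z-te-tob
1. 0 -> i / C _ C: inserts after position(s) 5, 8: solovidazitetob
2. b -> p, d -> t / _ #: fires at position(s) 15: solovidazitetop
surface: solovidazitetop

cell NUM=fe, ASPECT=un, CASE=pa, POLE=pa:
underlying: po-ovda-pte-bo-u
1. 0 -> i / C _ C: inserts after position(s) 4, 7: poovidapitebou
2. b -> p, d -> t / _ #: no change
surface: poovidapitebou

cell NUM=fe, ASPECT=un, CASE=lu, POLE=vo:
underlying: sol-ovda-z-bo-u
1. 0 -> i / C _ C: inserts after position(s) 5, 8: solovidazibou
2. b -> p, d -> t / _ #: no change
surface: solovidazibou


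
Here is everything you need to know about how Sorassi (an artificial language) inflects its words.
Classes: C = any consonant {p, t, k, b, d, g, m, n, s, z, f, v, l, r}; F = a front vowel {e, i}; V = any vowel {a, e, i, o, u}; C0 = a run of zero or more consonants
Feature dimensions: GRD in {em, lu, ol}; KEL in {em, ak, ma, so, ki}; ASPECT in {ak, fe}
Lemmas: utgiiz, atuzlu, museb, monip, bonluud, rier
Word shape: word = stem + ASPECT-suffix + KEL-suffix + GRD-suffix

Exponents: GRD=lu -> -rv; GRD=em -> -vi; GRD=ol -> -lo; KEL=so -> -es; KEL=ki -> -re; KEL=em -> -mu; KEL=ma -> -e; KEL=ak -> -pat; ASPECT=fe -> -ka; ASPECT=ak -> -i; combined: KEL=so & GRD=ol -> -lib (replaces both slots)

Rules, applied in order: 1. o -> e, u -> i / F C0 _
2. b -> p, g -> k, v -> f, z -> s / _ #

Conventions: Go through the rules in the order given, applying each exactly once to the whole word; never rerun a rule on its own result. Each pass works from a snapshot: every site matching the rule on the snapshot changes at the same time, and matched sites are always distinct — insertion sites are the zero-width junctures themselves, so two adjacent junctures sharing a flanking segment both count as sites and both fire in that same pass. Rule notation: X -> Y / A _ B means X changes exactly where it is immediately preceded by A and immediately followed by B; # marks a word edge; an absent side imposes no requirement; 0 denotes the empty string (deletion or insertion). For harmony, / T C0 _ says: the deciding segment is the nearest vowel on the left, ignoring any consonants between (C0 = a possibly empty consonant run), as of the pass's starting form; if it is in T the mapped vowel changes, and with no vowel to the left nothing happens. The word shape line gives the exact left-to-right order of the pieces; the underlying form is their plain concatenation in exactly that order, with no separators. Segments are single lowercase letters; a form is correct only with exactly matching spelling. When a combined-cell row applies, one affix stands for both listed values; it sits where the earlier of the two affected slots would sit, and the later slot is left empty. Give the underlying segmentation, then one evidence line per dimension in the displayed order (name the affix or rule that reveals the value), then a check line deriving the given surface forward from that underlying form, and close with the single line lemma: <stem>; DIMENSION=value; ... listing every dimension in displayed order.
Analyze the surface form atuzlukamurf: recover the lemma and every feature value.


underlying: atuzlu-ka-mu-rv
GRD=lu - signalled by the affix -rv
KEL=em - signalled by the affix -mu
ASPECT=fe - signalled by the affix -ka
check: atuzlukamurv -> atuzlukamurv -> atuzlukamurf
lemma: atuzlu; GRD=lu; KEL=em; ASPECT=fe


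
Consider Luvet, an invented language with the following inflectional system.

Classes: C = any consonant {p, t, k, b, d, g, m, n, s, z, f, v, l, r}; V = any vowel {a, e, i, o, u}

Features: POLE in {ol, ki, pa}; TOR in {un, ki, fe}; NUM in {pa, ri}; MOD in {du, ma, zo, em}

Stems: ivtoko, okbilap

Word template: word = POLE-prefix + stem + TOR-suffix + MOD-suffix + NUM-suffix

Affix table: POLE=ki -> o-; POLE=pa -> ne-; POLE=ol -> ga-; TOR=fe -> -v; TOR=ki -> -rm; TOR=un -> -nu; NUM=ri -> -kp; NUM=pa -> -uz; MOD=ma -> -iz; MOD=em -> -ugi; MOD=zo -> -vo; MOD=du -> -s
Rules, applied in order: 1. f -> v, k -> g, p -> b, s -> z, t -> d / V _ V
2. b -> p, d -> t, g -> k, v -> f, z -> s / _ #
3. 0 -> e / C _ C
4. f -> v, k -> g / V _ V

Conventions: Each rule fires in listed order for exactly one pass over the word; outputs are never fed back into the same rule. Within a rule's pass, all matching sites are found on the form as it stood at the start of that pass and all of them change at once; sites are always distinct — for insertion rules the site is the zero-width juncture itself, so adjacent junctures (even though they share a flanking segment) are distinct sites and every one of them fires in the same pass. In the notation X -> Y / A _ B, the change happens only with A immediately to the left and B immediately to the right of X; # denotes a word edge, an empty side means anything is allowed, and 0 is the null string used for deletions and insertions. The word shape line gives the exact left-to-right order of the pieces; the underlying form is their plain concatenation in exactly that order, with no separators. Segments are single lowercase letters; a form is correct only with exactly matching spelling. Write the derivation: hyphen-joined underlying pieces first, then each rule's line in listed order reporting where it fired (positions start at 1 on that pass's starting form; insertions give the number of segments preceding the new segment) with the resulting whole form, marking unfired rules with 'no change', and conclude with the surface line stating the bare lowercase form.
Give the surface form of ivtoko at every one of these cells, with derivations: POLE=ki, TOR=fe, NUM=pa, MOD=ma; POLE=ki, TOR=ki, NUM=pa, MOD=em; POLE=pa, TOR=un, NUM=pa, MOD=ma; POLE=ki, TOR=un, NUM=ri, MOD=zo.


cell POLE=ki, TOR=fe, NUM=pa, MOD=ma:
underlying: o-ivtoko-v-iz-uz
1. f -> v, k -> g, p -> b, s -> z, t -> d / V _ V: fires at position(s) 6: oivtogovizuz
2. b -> p, d -> t, g -> k, v -> f, z -> s / _ #: fires at position(s) 12: oivtogovizus
3. 0 -> e / C _ C: inserts after position(s) 3: oivetogovizus
4. f -> v, k -> g / V _ V: no change
surface: oivetogovizus

cell POLE=ki, TOR=ki, NUM=pa, MOD=em:
underlying: o-ivtoko-rm-ugi-uz
1. f -> v, k -> g, p -> b, s -> z, t -> d / V _ V: fires at position(s) 6: oivtogormugiuz
2. b -> p, d -> t, g -> k, v -> f, z -> s / _ #: fires at position(s) 14: oivtogormugius
3. 0 -> e / C _ C: inserts after position(s) 3, 8: oivetogoremugius
4. f -> v, k -> g / V _ V: no change
surface: oivetogoremugius

cell POLE=pa, TOR=un, NUM=pa, MOD=ma:
underlying: ne-ivtoko-nu-iz-uz
1. f -> v, k -> g, p -> b, s -> z, t -> d / V _ V: fires at position(s) 7: neivtogonuizuz
2. b -> p, d -> t, g -> k, v -> f, z -> s / _ #: fires at position(s) 14: neivtogonuizus
3. 0 -> e / C _ C: inserts after position(s) 4: neivetogonuizus
4. f -> v, k -> g / V _ V: no change
surface: neivetogonuizus

cell POLE=ki, TOR=un, NUM=ri, MOD=zo:
underlying: o-ivtoko-nu-vo-kp
1. f -> v, k -> g, p -> b, s -> z, t -> d / V _ V: fires at position(s) 6: oivtogonuvokp
2. b -> p, d -> t, g -> k, v -> f, z -> s / _ #: no change
3. 0 -> e / C _ C: inserts after position(s) 3, 12: oivetogonuvokep
4. f -> v, k -> g / V _ V: fires at position(s) 13: oivetogonuvogep
surface: oivetogonuvogep


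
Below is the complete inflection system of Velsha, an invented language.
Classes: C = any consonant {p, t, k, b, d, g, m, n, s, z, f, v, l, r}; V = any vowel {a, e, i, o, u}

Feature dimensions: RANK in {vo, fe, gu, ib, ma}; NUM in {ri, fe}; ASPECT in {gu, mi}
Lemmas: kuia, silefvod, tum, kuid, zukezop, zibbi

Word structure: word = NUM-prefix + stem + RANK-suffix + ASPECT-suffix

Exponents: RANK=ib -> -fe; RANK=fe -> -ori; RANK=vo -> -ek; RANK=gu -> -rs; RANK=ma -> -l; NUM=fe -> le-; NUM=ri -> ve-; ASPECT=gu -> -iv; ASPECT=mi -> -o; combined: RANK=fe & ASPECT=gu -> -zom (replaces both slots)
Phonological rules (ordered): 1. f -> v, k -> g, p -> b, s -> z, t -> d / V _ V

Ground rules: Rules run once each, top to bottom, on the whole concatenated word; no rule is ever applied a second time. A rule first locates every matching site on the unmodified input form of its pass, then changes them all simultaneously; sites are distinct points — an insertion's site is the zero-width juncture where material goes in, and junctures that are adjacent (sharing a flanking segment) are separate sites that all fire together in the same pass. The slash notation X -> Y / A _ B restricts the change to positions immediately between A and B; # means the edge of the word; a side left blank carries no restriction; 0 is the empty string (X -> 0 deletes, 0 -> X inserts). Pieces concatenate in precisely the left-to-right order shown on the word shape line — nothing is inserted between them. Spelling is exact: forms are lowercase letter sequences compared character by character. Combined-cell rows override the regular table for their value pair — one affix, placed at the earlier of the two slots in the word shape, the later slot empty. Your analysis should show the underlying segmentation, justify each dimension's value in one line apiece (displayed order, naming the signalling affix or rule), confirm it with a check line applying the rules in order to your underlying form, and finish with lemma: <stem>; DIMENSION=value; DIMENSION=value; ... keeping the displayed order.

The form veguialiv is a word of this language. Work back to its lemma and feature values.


underlying: ve-kuia-l-iv
RANK=ma - signalled by the affix -l
NUM=ri - signalled by the affix ve-
ASPECT=gu - signalled by the affix -iv
check: vekuialiv -> veguialiv
lemma: kuia; RANK=ma; NUM=ri; ASPECT=gu


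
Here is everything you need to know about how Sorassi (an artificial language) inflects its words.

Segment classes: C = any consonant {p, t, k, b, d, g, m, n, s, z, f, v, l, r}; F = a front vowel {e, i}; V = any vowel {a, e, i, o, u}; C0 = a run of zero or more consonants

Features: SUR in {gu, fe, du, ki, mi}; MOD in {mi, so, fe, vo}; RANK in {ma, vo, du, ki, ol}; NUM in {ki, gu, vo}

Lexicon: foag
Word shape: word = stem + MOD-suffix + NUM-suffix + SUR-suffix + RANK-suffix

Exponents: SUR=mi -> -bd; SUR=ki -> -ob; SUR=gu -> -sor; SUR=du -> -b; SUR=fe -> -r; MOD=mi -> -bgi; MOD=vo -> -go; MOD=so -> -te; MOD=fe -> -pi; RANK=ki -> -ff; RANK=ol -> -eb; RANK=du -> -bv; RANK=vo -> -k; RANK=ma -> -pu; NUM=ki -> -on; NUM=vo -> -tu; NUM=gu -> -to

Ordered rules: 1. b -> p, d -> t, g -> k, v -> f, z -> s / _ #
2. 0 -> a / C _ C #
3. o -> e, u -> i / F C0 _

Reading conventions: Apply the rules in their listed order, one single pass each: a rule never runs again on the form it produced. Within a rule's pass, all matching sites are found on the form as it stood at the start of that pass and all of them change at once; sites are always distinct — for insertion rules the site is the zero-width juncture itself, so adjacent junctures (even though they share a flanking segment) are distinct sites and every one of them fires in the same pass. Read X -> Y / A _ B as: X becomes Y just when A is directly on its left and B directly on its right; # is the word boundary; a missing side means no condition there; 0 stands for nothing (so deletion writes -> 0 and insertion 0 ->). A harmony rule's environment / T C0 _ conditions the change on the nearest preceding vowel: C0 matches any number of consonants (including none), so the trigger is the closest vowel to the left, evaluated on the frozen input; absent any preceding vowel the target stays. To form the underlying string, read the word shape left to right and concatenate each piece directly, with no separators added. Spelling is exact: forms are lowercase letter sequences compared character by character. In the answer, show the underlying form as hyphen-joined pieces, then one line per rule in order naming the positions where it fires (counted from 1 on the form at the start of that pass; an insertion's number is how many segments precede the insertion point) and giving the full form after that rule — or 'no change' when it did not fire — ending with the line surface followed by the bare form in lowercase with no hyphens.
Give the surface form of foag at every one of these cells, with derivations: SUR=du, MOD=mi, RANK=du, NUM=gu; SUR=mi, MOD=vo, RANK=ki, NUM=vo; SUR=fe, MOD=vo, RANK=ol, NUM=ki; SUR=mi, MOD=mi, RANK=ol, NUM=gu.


cell SUR=du, MOD=mi, RANK=du, NUM=gu:
underlying: foag-bgi-to-b-bv
1. b -> p, d -> t, g -> k, v -> f, z -> s / _ #: fires at position(s) 12: foagbgitobbf
2. 0 -> a / C _ C #: inserts after position(s) 11: foagbgitobbaf
3. o -> e, u -> i / F C0 _: fires at position(s) 9: foagbgitebbaf
surface: foagbgitebbaf

cell SUR=mi, MOD=vo, RANK=ki, NUM=vo:
underlying: foag-go-tu-bd-ff
1. b -> p, d -> t, g -> k, v -> f, z -> s / _ #: no change
2. 0 -> a / C _ C #: inserts after position(s) 11: foaggotubdfaf
3. o -> e, u -> i / F C0 _: no change
surface: foaggotubdfaf

cell SUR=fe, MOD=vo, RANK=ol, NUM=ki:
underlying: foag-go-on-r-eb
1. b -> p, d -> t, g -> k, v -> f, z -> s / _ #: fires at position(s) 11: foaggoonrep
2. 0 -> a / C _ C #: no change
3. o -> e, u -> i / F C0 _: no change
surface: foaggoonrep

cell SUR=mi, MOD=mi, RANK=ol, NUM=gu:
underlying: foag-bgi-to-bd-eb
1. b -> p, d -> t, g -> k, v -> f, z -> s / _ #: fires at position(s) 13: foagbgitobdep
2. 0 -> a / C _ C #: no change
3. o -> e, u -> i / F C0 _: fires at position(s) 9: foagbgitebdep
surface: foagbgitebdep


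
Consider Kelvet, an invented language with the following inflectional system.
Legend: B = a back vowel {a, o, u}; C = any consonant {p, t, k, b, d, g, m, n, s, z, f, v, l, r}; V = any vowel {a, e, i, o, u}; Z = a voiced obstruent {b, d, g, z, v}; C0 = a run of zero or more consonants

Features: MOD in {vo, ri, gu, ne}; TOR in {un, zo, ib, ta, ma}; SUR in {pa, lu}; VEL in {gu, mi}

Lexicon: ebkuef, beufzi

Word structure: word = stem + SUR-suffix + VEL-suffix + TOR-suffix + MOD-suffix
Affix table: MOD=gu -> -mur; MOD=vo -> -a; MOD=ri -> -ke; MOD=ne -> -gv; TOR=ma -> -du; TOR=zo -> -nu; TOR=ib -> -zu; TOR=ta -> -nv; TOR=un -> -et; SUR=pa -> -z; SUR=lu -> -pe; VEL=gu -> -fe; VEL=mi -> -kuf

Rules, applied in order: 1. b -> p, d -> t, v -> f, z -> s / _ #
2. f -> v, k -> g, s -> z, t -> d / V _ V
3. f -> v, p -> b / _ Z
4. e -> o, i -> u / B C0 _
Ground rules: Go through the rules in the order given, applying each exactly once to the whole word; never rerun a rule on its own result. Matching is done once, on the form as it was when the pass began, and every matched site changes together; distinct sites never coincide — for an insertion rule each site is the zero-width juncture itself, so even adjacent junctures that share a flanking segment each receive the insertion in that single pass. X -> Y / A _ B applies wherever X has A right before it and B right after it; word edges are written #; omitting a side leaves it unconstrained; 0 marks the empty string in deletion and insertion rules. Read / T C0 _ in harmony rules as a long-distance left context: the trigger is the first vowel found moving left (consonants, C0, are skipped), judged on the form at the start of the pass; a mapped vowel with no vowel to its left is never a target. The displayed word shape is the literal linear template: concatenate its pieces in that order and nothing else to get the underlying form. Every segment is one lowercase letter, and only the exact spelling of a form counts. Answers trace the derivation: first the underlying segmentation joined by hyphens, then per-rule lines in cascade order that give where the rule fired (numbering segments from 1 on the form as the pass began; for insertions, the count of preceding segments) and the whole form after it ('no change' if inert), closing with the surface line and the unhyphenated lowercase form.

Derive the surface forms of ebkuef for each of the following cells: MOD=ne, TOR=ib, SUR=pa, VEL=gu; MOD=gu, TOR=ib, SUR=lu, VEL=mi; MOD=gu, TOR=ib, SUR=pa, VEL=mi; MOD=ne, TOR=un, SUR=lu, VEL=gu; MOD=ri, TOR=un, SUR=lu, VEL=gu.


cell MOD=ne, TOR=ib, SUR=pa, VEL=gu:
underlying: ebkuef-z-fe-zu-gv
1. b -> p, d -> t, v -> f, z -> s / _ #: fires at position(s) 13: ebkuefzfezugf
2. f -> v, k -> g, s -> z, t -> d / V _ V: no change
3. f -> v, p -> b / _ Z: fires at position(s) 6: ebkuevzfezugf
4. e -> o, i -> u / B C0 _: fires at position(s) 5: ebkuovzfezugf
surface: ebkuovzfezugf

cell MOD=gu, TOR=ib, SUR=lu, VEL=mi:
underlying: ebkuef-pe-kuf-zu-mur
1. b -> p, d -> t, v -> f, z -> s / _ #: no change
2. f -> v, k -> g, s -> z, t -> d / V _ V: fires at position(s) 9: ebkuefpegufzumur
3. f -> v, p -> b / _ Z: fires at position(s) 11: ebkuefpeguvzumur
4. e -> o, i -> u / B C0 _: fires at position(s) 5: ebkuofpeguvzumur
surface: ebkuofpeguvzumur

cell MOD=gu, TOR=ib, SUR=pa, VEL=mi:
underlying: ebkuef-z-kuf-zu-mur
1. b -> p, d -> t, v -> f, z -> s / _ #: no change
2. f -> v, k -> g, s -> z, t -> d / V _ V: no change
3. f -> v, p -> b / _ Z: fires at position(s) 6, 10: ebkuevzkuvzumur
4. e -> o, i -> u / B C0 _: fires at position(s) 5: ebkuovzkuvzumur
surface: ebkuovzkuvzumur

cell MOD=ne, TOR=un, SUR=lu, VEL=gu:
underlying: ebkuef-pe-fe-et-gv
1. b -> p, d -> t, v -> f, z -> s / _ #: fires at position(s) 14: ebkuefpefeetgf
2. f -> v, k -> g, s -> z, t -> d / V _ V: fires at position(s) 9: ebkuefpeveetgf
3. f -> v, p -> b / _ Z: no change
4. e -> o, i -> u / B C0 _: fires at position(s) 5: ebkuofpeveetgf
surface: ebkuofpeveetgf

cell MOD=ri, TOR=un, SUR=lu, VEL=gu:
underlying: ebkuef-pe-fe-et-ke
1. b -> p, d -> t, v -> f, z -> s / _ #: no change
2. f -> v, k -> g, s -> z, t -> d / V _ V: fires at position(s) 9: ebkuefpeveetke
3. f -> v, p -> b / _ Z: no change
4. e -> o, i -> u / B C0 _: fires at position(s) 5: ebkuofpeveetke
surface: ebkuofpeveetke


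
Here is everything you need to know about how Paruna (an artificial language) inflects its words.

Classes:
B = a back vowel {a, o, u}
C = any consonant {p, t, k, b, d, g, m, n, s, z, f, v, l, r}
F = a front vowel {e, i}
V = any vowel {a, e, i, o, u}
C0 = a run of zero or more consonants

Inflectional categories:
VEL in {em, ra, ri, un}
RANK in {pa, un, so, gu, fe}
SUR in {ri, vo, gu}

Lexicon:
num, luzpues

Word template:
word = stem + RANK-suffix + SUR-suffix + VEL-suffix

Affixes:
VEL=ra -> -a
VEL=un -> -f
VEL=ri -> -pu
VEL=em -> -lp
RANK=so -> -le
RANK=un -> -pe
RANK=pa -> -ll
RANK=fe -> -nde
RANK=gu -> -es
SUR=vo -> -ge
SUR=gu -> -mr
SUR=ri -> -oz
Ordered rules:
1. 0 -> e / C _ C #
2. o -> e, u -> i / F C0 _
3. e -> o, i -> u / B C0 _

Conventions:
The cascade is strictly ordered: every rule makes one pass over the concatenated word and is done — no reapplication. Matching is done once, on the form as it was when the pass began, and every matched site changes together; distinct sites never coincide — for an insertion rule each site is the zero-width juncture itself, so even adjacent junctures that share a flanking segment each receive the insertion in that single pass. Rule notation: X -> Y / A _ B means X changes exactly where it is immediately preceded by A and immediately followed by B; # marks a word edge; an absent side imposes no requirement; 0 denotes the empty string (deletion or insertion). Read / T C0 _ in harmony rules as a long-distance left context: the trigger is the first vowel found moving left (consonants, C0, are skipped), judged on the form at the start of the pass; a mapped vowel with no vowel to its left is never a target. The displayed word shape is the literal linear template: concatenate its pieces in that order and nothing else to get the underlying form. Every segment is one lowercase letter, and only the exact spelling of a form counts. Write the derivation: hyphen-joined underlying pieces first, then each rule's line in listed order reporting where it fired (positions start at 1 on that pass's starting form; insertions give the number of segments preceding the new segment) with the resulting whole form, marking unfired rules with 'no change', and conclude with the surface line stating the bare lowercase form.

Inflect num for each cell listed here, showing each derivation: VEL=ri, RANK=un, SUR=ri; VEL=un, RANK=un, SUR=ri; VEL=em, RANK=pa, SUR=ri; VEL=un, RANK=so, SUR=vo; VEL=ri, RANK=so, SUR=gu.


cell VEL=ri, RANK=un, SUR=ri:
underlying: num-pe-oz-pu
1. 0 -> e / C _ C #: no change
2. o -> e, u -> i / F C0 _: fires at position(s) 6: numpeezpu
3. e -> o, i -> u / B C0 _: fires at position(s) 5: numpoezpu
surface: numpoezpu

cell VEL=un, RANK=un, SUR=ri:
underlying: num-pe-oz-f
1. 0 -> e / C _ C #: inserts after position(s) 7: numpeozef
2. o -> e, u -> i / F C0 _: fires at position(s) 6: numpeezef
3. e -> o, i -> u / B C0 _: fires at position(s) 5: numpoezef
surface: numpoezef

cell VEL=em, RANK=pa, SUR=ri:
underlying: num-ll-oz-lp
1. 0 -> e / C _ C #: inserts after position(s) 8: numllozlep
2. o -> e, u -> i / F C0 _: no change
3. e -> o, i -> u / B C0 _: fires at position(s) 9: numllozlop
surface: numllozlop

cell VEL=un, RANK=so, SUR=vo:
underlying: num-le-ge-f
1. 0 -> e / C _ C #: no change
2. o -> e, u -> i / F C0 _: no change
3. e -> o, i -> u / B C0 _: fires at position(s) 5: numlogef
surface: numlogef

cell VEL=ri, RANK=so, SUR=gu:
underlying: num-le-mr-pu
1. 0 -> e / C _ C #: no change
2. o -> e, u -> i / F C0 _: fires at position(s) 9: numlemrpi
3. e -> o, i -> u / B C0 _: fires at position(s) 5: numlomrpi
surface: numlomrpi
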